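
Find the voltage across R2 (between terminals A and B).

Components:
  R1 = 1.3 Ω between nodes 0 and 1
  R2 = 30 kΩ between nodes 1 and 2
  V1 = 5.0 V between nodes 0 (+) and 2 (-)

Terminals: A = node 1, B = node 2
R1 and R2 are in series across V1 (node 0 → node 1 → node 2), and the output A–B is taken across R2, so this is a voltage divider.
Series current: I = V1/(R1 + R2) = 5/(1.3 + 30000) = 5/30000 = 0.0001667 A
V_R2 = I × R2 = V1 × R2/(R1 + R2) = 5 × 30000/30000 = 5 V

Final answer: 5 V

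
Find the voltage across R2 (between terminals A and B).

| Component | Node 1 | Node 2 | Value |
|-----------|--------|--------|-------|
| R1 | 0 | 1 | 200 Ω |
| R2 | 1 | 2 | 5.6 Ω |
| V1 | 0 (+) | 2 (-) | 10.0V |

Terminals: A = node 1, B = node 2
R1 and R2 are in series across V1 (node 0 → node 1 → node 2), and the output A–B is taken across R2, so this is a voltage divider.
Series current: I = V1/(R1 + R2) = 10/(200 + 5.6) = 10/205.6 = 0.04864 A
V_R2 = I × R2 = V1 × R2/(R1 + R2) = 10 × 5.6/205.6 = 0.2724 V

Final answer: 0.2724 V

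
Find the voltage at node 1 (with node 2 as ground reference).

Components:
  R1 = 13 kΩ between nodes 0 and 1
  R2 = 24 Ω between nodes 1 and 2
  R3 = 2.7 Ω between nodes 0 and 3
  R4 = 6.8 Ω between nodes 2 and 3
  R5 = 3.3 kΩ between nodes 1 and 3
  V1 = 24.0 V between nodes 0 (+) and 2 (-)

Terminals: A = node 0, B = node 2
Nodal analysis, taking node 2 as the 0 V reference.
Source V1 fixes V_0 = 24 V.
KCL at each unknown node (sum of currents leaving = 0; resistances in Ω):
  Node 1: (V_1 - 24)/13000 + (V_1 - 0)/24 + (V_1 - V_3)/3300 = 0
  Node 3: (V_3 - 24)/2.7 + (V_3 - 0)/6.8 + (V_3 - V_1)/3300 = 0
Collecting terms (coefficients in siemens):
  0.04205·V_1 - 0.000303·V_3 = 0.001846
  0.5177·V_3 - 0.000303·V_1 = 8.889
Determinant D = (0.04205)(0.5177) - (-0.000303)(-0.000303) = 0.02177
V_1 = [(0.001846)(0.5177) - (-0.000303)(8.889)]/D = 0.1676 V
V_3 = [(0.04205)(8.889) - (0.001846)(-0.000303)]/D = 17.17 V
The requested potential is V_1 = 0.1676 V.

Final answer: V_1 = 0.1676 V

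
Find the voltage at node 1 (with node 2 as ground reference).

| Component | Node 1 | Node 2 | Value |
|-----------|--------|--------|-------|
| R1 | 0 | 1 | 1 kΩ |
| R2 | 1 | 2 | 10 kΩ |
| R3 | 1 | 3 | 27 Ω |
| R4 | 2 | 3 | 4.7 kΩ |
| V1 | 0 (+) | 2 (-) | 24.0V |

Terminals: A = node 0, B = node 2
Nodal analysis, taking node 2 as the 0 V reference.
Source V1 fixes V_0 = 24 V.
KCL at each unknown node (sum of currents leaving = 0; resistances in Ω):
  Node 1: (V_1 - 24)/1000 + (V_1 - 0)/10000 + (V_1 - V_3)/27 = 0
  Node 3: (V_3 - V_1)/27 + (V_3 - 0)/4700 = 0
Collecting terms (coefficients in siemens):
  0.03814·V_1 - 0.03704·V_3 = 0.024
  0.03725·V_3 - 0.03704·V_1 = 0
Determinant D = (0.03814)(0.03725) - (-0.03704)(-0.03704) = 0.00004886
V_1 = [(0.024)(0.03725) - (-0.03704)(0)]/D = 18.3 V
V_3 = [(0.03814)(0) - (0.024)(-0.03704)]/D = 18.19 V
The requested potential is V_1 = 18.3 V.

Final answer: V_1 = 18.3 V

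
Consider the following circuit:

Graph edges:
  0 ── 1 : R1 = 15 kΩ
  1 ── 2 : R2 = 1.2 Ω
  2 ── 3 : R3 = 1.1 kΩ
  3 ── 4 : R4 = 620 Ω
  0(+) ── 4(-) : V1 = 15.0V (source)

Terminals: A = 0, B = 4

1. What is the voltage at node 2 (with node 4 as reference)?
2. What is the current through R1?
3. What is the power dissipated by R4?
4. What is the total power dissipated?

Nodal analysis, taking node 4 as the 0 V reference.
Source V1 fixes V_0 = 15 V.
KCL at each unknown node (sum of currents leaving = 0; resistances in Ω):
  Node 1: (V_1 - 15)/15000 + (V_1 - V_2)/1.2 = 0
  Node 2: (V_2 - V_1)/1.2 + (V_2 - V_3)/1100 = 0
  Node 3: (V_3 - V_2)/1100 + (V_3 - 0)/620 = 0
Collecting terms (coefficients in siemens):
  0.8334·V_1 - 0.8333·V_2 = 0.001
  0.8342·V_2 - 0.8333·V_1 - 0.0009091·V_3 = 0
  0.002522·V_3 - 0.0009091·V_2 = 0
Solving these 3 simultaneous equations (Gaussian elimination) gives:
  V_1 = 1.544 V, V_2 = 1.543 V, V_3 = 0.5562 V
Part 1:
  Read off the nodal solution: V_2 = 1.543 V
Part 2:
  I_R1 = (V_0 - V_1)/R1 = (15 - 1.544)/15000 = 0.0008971 A
  Magnitude: I_R1 = 0.0008971 A
Part 3:
  I_R4 = (V_3 - V_4)/R4 = (0.5562 - 0)/620 = 0.0008971 A
  P_R4 = I_R4² × R4 = (0.0008971)² × 620 = 0.0004989 W
Part 4:
  Power in each resistor, P = (ΔV)²/R:
    P_R1 = (15 - 1.544)²/15000 = 0.01207 W
    P_R2 = (1.544 - 1.543)²/1.2 = 0.0000009657 W
    P_R3 = (1.543 - 0.5562)²/1100 = 0.0008852 W
    P_R4 = (0.5562 - 0)²/620 = 0.0004989 W
  P_total = P_R1 + P_R2 + P_R3 + P_R4 = 0.01346 W

Final answers:
1. V_2 = 1.543 V
2. I_R1 = 0.0008971 A
3. P_R4 = 0.0004989 W
4. P_total = 0.01346 W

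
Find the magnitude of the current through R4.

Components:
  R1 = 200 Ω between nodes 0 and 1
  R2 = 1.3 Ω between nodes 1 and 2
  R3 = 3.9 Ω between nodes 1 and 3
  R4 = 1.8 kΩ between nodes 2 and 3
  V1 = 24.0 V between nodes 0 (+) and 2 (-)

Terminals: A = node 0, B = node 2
Nodal analysis, taking node 2 as the 0 V reference.
Source V1 fixes V_0 = 24 V.
KCL at each unknown node (sum of currents leaving = 0; resistances in Ω):
  Node 1: (V_1 - 24)/200 + (V_1 - 0)/1.3 + (V_1 - V_3)/3.9 = 0
  Node 3: (V_3 - V_1)/3.9 + (V_3 - 0)/1800 = 0
Collecting terms (coefficients in siemens):
  1.031·V_1 - 0.2564·V_3 = 0.12
  0.257·V_3 - 0.2564·V_1 = 0
Determinant D = (1.031)(0.257) - (-0.2564)(-0.2564) = 0.1991
V_1 = [(0.12)(0.257) - (-0.2564)(0)]/D = 0.1549 V
V_3 = [(1.031)(0) - (0.12)(-0.2564)]/D = 0.1545 V
I_R4 = (V_2 - V_3)/R4 = (0 - 0.1545)/1800 = -0.00008586 A
|I_R4| = 0.00008586 A

Final answer: |I_R4| = 8.586e-05 A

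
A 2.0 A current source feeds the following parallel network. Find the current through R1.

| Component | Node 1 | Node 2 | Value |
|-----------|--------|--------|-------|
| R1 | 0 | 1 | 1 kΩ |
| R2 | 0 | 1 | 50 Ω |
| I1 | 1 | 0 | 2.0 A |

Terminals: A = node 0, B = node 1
All resistors sit directly between nodes 0 and 1, so they are in parallel and share one voltage V; the full source current 2 A splits among them.
1/R_par = 1/1000 + 1/50 = 0.021 S  =>  R_par = 47.62 Ω
V = I × R_par = 2 × 47.62 = 95.24 V
I_R1 = V/R1 = 95.24/1000 = 0.09524 A

Final answer: 0.09524 A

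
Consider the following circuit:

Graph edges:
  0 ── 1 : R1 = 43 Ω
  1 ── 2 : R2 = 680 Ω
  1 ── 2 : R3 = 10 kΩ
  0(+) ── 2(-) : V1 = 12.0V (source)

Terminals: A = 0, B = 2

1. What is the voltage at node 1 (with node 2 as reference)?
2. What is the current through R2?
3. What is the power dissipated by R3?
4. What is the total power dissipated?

Nodal analysis, taking node 2 as the 0 V reference.
Source V1 fixes V_0 = 12 V.
KCL at each unknown node (sum of currents leaving = 0; resistances in Ω):
  Node 1: (V_1 - 12)/43 + (V_1 - 0)/680 + (V_1 - 0)/10000 = 0
Collecting terms: 0.02483 × V_1 = 0.2791  =>  V_1 = 11.24 V
Part 1:
  Read off the nodal solution: V_1 = 11.24 V
Part 2:
  I_R2 = (V_1 - V_2)/R2 = (11.24 - 0)/680 = 0.01653 A
  Magnitude: I_R2 = 0.01653 A
Part 3:
  I_R3 = (V_1 - V_2)/R3 = (11.24 - 0)/10000 = 0.001124 A
  P_R3 = I_R3² × R3 = (0.001124)² × 10000 = 0.01264 W
Part 4:
  Power in each resistor, P = (ΔV)²/R:
    P_R1 = (12 - 11.24)²/43 = 0.0134 W
    P_R2 = (11.24 - 0)²/680 = 0.1858 W
    P_R3 = (11.24 - 0)²/10000 = 0.01264 W
  P_total = P_R1 + P_R2 + P_R3 = 0.2119 W

Final answers:
1. V_1 = 11.24 V
2. I_R2 = 0.01653 A
3. P_R3 = 0.01264 W
4. P_total = 0.2119 W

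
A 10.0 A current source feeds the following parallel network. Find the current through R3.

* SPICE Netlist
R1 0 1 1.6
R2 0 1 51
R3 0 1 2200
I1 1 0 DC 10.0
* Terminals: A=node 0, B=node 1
All resistors sit directly between nodes 0 and 1, so they are in parallel and share one voltage V; the full source current 10 A splits among them.
1/R_par = 1/1.6 + 1/51 + 1/2200 = 0.6451 S  =>  R_par = 1.55 Ω
V = I × R_par = 10 × 1.55 = 15.5 V
I_R3 = V/R3 = 15.5/2200 = 0.007047 A

Final answer: 0.007047 A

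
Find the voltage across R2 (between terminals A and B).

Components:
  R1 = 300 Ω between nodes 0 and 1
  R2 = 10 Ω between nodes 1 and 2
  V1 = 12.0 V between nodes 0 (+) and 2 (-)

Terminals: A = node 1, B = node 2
R1 and R2 are in series across V1 (node 0 → node 1 → node 2), and the output A–B is taken across R2, so this is a voltage divider.
Series current: I = V1/(R1 + R2) = 12/(300 + 10) = 12/310 = 0.03871 A
V_R2 = I × R2 = V1 × R2/(R1 + R2) = 12 × 10/310 = 0.3871 V

Final answer: 0.3871 V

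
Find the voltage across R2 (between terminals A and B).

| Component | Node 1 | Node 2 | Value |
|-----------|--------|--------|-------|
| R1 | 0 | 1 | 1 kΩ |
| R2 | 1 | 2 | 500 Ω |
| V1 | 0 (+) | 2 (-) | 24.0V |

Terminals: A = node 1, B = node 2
R1 and R2 are in series across V1 (node 0 → node 1 → node 2), and the output A–B is taken across R2, so this is a voltage divider.
Series current: I = V1/(R1 + R2) = 24/(1000 + 500) = 24/1500 = 0.016 A
V_R2 = I × R2 = V1 × R2/(R1 + R2) = 24 × 500/1500 = 8 V

Final answer: 8 V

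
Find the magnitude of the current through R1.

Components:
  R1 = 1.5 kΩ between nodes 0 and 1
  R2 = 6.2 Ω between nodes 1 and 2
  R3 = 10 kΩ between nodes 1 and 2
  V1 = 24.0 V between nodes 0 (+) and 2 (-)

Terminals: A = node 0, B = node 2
Nodal analysis, taking node 2 as the 0 V reference.
Source V1 fixes V_0 = 24 V.
KCL at each unknown node (sum of currents leaving = 0; resistances in Ω):
  Node 1: (V_1 - 24)/1500 + (V_1 - 0)/6.2 + (V_1 - 0)/10000 = 0
Collecting terms: 0.1621 × V_1 = 0.016  =>  V_1 = 0.09873 V
I_R1 = (V_0 - V_1)/R1 = (24 - 0.09873)/1500 = 0.01593 A
|I_R1| = 0.01593 A

Final answer: |I_R1| = 0.01593 A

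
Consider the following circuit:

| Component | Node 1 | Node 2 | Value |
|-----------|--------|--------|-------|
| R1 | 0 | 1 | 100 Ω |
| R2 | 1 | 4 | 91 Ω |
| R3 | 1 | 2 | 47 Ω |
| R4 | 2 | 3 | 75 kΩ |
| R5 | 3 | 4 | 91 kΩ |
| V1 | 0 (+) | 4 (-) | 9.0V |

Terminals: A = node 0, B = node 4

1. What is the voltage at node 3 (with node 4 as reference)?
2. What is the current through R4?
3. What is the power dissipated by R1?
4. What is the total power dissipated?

Nodal analysis, taking node 4 as the 0 V reference.
Source V1 fixes V_0 = 9 V.
KCL at each unknown node (sum of currents leaving = 0; resistances in Ω):
  Node 1: (V_1 - 9)/100 + (V_1 - 0)/91 + (V_1 - V_2)/47 = 0
  Node 2: (V_2 - V_1)/47 + (V_2 - V_3)/75000 = 0
  Node 3: (V_3 - V_2)/75000 + (V_3 - 0)/91000 = 0
Collecting terms (coefficients in siemens):
  0.04227·V_1 - 0.02128·V_2 = 0.09
  0.02129·V_2 - 0.02128·V_1 - 0.00001333·V_3 = 0
  0.00002432·V_3 - 0.00001333·V_2 = 0
Solving these 3 simultaneous equations (Gaussian elimination) gives:
  V_1 = 4.287 V, V_2 = 4.286 V, V_3 = 2.349 V
Part 1:
  Read off the nodal solution: V_3 = 2.349 V
Part 2:
  I_R4 = (V_2 - V_3)/R4 = (4.286 - 2.349)/75000 = 0.00002582 A
  Magnitude: I_R4 = 0.00002582 A
Part 3:
  I_R1 = (V_0 - V_1)/R1 = (9 - 4.287)/100 = 0.04713 A
  P_R1 = I_R1² × R1 = (0.04713)² × 100 = 0.2221 W
Part 4:
  Power in each resistor, P = (ΔV)²/R:
    P_R1 = (9 - 4.287)²/100 = 0.2221 W
    P_R2 = (4.287 - 0)²/91 = 0.2019 W
    P_R3 = (4.287 - 4.286)²/47 = 0.00000003132 W
    P_R4 = (4.286 - 2.349)²/75000 = 0.00004999 W
    P_R5 = (2.349 - 0)²/91000 = 0.00006065 W
  P_total = P_R1 + P_R2 + P_R3 + P_R4 + P_R5 = 0.4242 W

Final answers:
1. V_3 = 2.349 V
2. I_R4 = 2.582e-05 A
3. P_R1 = 0.2221 W
4. P_total = 0.4242 W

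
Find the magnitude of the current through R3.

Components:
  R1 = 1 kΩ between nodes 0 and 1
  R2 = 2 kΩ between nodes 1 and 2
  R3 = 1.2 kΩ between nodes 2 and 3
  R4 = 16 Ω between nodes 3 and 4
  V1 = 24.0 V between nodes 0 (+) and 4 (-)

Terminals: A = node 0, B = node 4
Nodal analysis, taking node 4 as the 0 V reference.
Source V1 fixes V_0 = 24 V.
KCL at each unknown node (sum of currents leaving = 0; resistances in Ω):
  Node 1: (V_1 - 24)/1000 + (V_1 - V_2)/2000 = 0
  Node 2: (V_2 - V_1)/2000 + (V_2 - V_3)/1200 = 0
  Node 3: (V_3 - V_2)/1200 + (V_3 - 0)/16 = 0
Collecting terms (coefficients in siemens):
  0.0015·V_1 - 0.0005·V_2 = 0.024
  0.001333·V_2 - 0.0005·V_1 - 0.0008333·V_3 = 0
  0.06333·V_3 - 0.0008333·V_2 = 0
Solving these 3 simultaneous equations (Gaussian elimination) gives:
  V_1 = 18.31 V, V_2 = 6.922 V, V_3 = 0.09108 V
I_R3 = (V_2 - V_3)/R3 = (6.922 - 0.09108)/1200 = 0.005693 A
|I_R3| = 0.005693 A

Final answer: |I_R3| = 0.005693 A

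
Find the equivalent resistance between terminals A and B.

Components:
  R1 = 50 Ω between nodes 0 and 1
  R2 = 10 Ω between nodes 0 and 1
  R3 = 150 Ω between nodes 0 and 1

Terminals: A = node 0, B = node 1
Reduce the network between node 0 (A) and node 1 (B) by series/parallel combination:
  Rp1 = R1 ‖ R2 ‖ R3 (parallel, all between nodes 0 and 1) = 1/(1/50 + 1/10 + 1/150) = 7.895 Ω
R_eq = 7.895 Ω

Final answer: 7.895 Ω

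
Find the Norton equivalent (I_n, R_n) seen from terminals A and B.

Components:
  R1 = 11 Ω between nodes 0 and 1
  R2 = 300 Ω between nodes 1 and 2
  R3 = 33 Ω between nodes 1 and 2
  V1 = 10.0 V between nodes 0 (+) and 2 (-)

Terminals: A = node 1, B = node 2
Find the Thévenin equivalent first; then I_n = V_th/R_th and R_n = R_th.
Step 1 — V_th is the open-circuit voltage V_A - V_B (nothing connected across the terminals).
Nodal analysis, taking node 2 as the 0 V reference.
Source V1 fixes V_0 = 10 V.
KCL at each unknown node (sum of currents leaving = 0; resistances in Ω):
  Node 1: (V_1 - 10)/11 + (V_1 - 0)/300 + (V_1 - 0)/33 = 0
Collecting terms: 0.1245 × V_1 = 0.9091  =>  V_1 = 7.299 V
V_th = V_1 - V_2 = 7.299 - 0 = 7.299 V
Step 2 — R_th: zero the source — replace V1 by a short circuit (node 2 merges into node 0) — and find the resistance seen between A (node 1) and B (node 0).
Reduce the network between node 1 (A) and node 0 (B) by series/parallel combination:
  Rp1 = R1 ‖ R2 ‖ R3 (parallel, all between nodes 0 and 1) = 1/(1/11 + 1/300 + 1/33) = 8.029 Ω
R_th = 8.029 Ω
I_n = V_th/R_th = 7.299/8.029 = 0.9091 A, and R_n = R_th = 8.029 Ω

Final answer: I_n = 0.9091 A, R_n = 8.029 Ω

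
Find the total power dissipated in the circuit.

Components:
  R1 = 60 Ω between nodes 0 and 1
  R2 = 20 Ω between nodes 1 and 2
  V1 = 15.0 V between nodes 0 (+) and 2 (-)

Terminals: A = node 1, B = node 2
Nodal analysis, taking node 2 as the 0 V reference.
Source V1 fixes V_0 = 15 V.
KCL at each unknown node (sum of currents leaving = 0; resistances in Ω):
  Node 1: (V_1 - 15)/60 + (V_1 - 0)/20 = 0
Collecting terms: 0.06667 × V_1 = 0.25  =>  V_1 = 3.75 V
Power in each resistor, P = (ΔV)²/R:
  P_R1 = (15 - 3.75)²/60 = 2.109 W
  P_R2 = (3.75 - 0)²/20 = 0.7031 W
P_total = P_R1 + P_R2 = 2.812 W

Final answer: 2.812 W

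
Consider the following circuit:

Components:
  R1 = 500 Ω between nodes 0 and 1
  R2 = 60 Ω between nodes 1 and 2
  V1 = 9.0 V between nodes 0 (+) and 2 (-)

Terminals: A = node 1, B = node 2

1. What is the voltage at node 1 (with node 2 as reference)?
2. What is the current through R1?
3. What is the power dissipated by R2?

Nodal analysis, taking node 2 as the 0 V reference.
Source V1 fixes V_0 = 9 V.
KCL at each unknown node (sum of currents leaving = 0; resistances in Ω):
  Node 1: (V_1 - 9)/500 + (V_1 - 0)/60 = 0
Collecting terms: 0.01867 × V_1 = 0.018  =>  V_1 = 0.9643 V
Part 1:
  Read off the nodal solution: V_1 = 0.9643 V
Part 2:
  I_R1 = (V_0 - V_1)/R1 = (9 - 0.9643)/500 = 0.01607 A
  Magnitude: I_R1 = 0.01607 A
Part 3:
  I_R2 = (V_1 - V_2)/R2 = (0.9643 - 0)/60 = 0.01607 A
  P_R2 = I_R2² × R2 = (0.01607)² × 60 = 0.0155 W

Final answers:
1. V_1 = 0.9643 V
2. I_R1 = 0.01607 A
3. P_R2 = 0.0155 W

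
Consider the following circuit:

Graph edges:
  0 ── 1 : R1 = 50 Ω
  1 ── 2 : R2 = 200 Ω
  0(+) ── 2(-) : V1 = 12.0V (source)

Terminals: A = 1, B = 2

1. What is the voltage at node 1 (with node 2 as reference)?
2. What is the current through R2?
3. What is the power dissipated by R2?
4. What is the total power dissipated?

Nodal analysis, taking node 2 as the 0 V reference.
Source V1 fixes V_0 = 12 V.
KCL at each unknown node (sum of currents leaving = 0; resistances in Ω):
  Node 1: (V_1 - 12)/50 + (V_1 - 0)/200 = 0
Collecting terms: 0.025 × V_1 = 0.24  =>  V_1 = 9.6 V
Part 1:
  Read off the nodal solution: V_1 = 9.6 V
Part 2:
  I_R2 = (V_1 - V_2)/R2 = (9.6 - 0)/200 = 0.048 A
  Magnitude: I_R2 = 0.048 A
Part 3:
  I_R2 = (V_1 - V_2)/R2 = (9.6 - 0)/200 = 0.048 A
  P_R2 = I_R2² × R2 = (0.048)² × 200 = 0.4608 W
Part 4:
  Power in each resistor, P = (ΔV)²/R:
    P_R1 = (12 - 9.6)²/50 = 0.1152 W
    P_R2 = (9.6 - 0)²/200 = 0.4608 W
  P_total = P_R1 + P_R2 = 0.576 W

Final answers:
1. V_1 = 9.6 V
2. I_R2 = 0.048 A
3. P_R2 = 0.4608 W
4. P_total = 0.576 W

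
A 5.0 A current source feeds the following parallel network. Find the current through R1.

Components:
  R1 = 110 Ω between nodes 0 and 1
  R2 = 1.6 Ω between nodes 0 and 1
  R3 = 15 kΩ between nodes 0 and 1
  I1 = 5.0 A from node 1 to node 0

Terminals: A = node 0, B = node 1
All resistors sit directly between nodes 0 and 1, so they are in parallel and share one voltage V; the full source current 5 A splits among them.
1/R_par = 1/110 + 1/1.6 + 1/15000 = 0.6342 S  =>  R_par = 1.577 Ω
V = I × R_par = 5 × 1.577 = 7.884 V
I_R1 = V/R1 = 7.884/110 = 0.07168 A

Final answer: 0.07168 A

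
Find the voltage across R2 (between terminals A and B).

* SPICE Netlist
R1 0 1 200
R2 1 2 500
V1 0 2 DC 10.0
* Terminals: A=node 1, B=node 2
R1 and R2 are in series across V1 (node 0 → node 1 → node 2), and the output A–B is taken across R2, so this is a voltage divider.
Series current: I = V1/(R1 + R2) = 10/(200 + 500) = 10/700 = 0.01429 A
V_R2 = I × R2 = V1 × R2/(R1 + R2) = 10 × 500/700 = 7.143 V

Final answer: 7.143 V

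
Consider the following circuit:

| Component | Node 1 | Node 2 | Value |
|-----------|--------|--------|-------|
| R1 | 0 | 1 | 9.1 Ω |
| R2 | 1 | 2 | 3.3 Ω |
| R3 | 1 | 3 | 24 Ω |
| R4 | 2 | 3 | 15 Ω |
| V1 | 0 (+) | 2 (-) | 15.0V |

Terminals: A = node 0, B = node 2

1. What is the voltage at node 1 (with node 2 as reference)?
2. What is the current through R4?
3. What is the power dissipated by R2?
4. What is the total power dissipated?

Nodal analysis, taking node 2 as the 0 V reference.
Source V1 fixes V_0 = 15 V.
KCL at each unknown node (sum of currents leaving = 0; resistances in Ω):
  Node 1: (V_1 - 15)/9.1 + (V_1 - 0)/3.3 + (V_1 - V_3)/24 = 0
  Node 3: (V_3 - V_1)/24 + (V_3 - 0)/15 = 0
Collecting terms (coefficients in siemens):
  0.4546·V_1 - 0.04167·V_3 = 1.648
  0.1083·V_3 - 0.04167·V_1 = 0
Determinant D = (0.4546)(0.1083) - (-0.04167)(-0.04167) = 0.04751
V_1 = [(1.648)(0.1083) - (-0.04167)(0)]/D = 3.759 V
V_3 = [(0.4546)(0) - (1.648)(-0.04167)]/D = 1.446 V
Part 1:
  Read off the nodal solution: V_1 = 3.759 V
Part 2:
  I_R4 = (V_2 - V_3)/R4 = (0 - 1.446)/15 = -0.09637 A
  Magnitude: I_R4 = 0.09637 A
Part 3:
  I_R2 = (V_1 - V_2)/R2 = (3.759 - 0)/3.3 = 1.139 A
  P_R2 = I_R2² × R2 = (1.139)² × 3.3 = 4.281 W
Part 4:
  Power in each resistor, P = (ΔV)²/R:
    P_R1 = (15 - 3.759)²/9.1 = 13.89 W
    P_R2 = (3.759 - 0)²/3.3 = 4.281 W
    P_R3 = (3.759 - 1.446)²/24 = 0.2229 W
    P_R4 = (0 - 1.446)²/15 = 0.1393 W
  P_total = P_R1 + P_R2 + P_R3 + P_R4 = 18.53 W

Final answers:
1. V_1 = 3.759 V
2. I_R4 = 0.09637 A
3. P_R2 = 4.281 W
4. P_total = 18.53 W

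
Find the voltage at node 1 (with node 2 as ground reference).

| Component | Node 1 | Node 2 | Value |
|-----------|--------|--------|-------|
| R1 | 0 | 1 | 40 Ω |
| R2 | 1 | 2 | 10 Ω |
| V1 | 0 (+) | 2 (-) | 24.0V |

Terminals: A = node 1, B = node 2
Nodal analysis, taking node 2 as the 0 V reference.
Source V1 fixes V_0 = 24 V.
KCL at each unknown node (sum of currents leaving = 0; resistances in Ω):
  Node 1: (V_1 - 24)/40 + (V_1 - 0)/10 = 0
Collecting terms: 0.125 × V_1 = 0.6  =>  V_1 = 4.8 V
The requested potential is V_1 = 4.8 V.

Final answer: V_1 = 4.8 V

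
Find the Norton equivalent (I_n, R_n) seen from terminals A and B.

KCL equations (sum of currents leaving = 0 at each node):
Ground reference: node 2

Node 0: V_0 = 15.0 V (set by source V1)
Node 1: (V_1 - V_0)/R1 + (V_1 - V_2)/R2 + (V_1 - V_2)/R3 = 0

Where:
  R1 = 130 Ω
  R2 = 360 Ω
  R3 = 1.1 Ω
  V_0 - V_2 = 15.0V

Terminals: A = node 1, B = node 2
Find the Thévenin equivalent first; then I_n = V_th/R_th and R_n = R_th.
Step 1 — V_th is the open-circuit voltage V_A - V_B (nothing connected across the terminals).
Nodal analysis, taking node 2 as the 0 V reference.
Source V1 fixes V_0 = 15 V.
KCL at each unknown node (sum of currents leaving = 0; resistances in Ω):
  Node 1: (V_1 - 15)/130 + (V_1 - 0)/360 + (V_1 - 0)/1.1 = 0
Collecting terms: 0.9196 × V_1 = 0.1154  =>  V_1 = 0.1255 V
V_th = V_1 - V_2 = 0.1255 - 0 = 0.1255 V
Step 2 — R_th: zero the source — replace V1 by a short circuit (node 2 merges into node 0) — and find the resistance seen between A (node 1) and B (node 0).
Reduce the network between node 1 (A) and node 0 (B) by series/parallel combination:
  Rp1 = R1 ‖ R2 ‖ R3 (parallel, all between nodes 0 and 1) = 1/(1/130 + 1/360 + 1/1.1) = 1.087 Ω
R_th = 1.087 Ω
I_n = V_th/R_th = 0.1255/1.087 = 0.1154 A, and R_n = R_th = 1.087 Ω

Final answer: I_n = 0.1154 A, R_n = 1.087 Ω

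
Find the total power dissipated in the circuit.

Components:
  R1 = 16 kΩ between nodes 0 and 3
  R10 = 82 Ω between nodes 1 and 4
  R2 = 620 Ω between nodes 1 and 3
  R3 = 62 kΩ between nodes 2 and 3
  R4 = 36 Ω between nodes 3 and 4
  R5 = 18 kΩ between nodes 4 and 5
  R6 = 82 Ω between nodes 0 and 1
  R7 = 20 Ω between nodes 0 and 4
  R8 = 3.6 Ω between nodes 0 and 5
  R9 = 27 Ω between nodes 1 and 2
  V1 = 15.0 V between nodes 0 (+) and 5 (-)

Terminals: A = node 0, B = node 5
Nodal analysis, taking node 5 as the 0 V reference.
Source V1 fixes V_0 = 15 V.
KCL at each unknown node (sum of currents leaving = 0; resistances in Ω):
  Node 1: (V_1 - V_3)/620 + (V_1 - 15)/82 + (V_1 - V_2)/27 + (V_1 - V_4)/82 = 0
  Node 2: (V_2 - V_3)/62000 + (V_2 - V_1)/27 = 0
  Node 3: (V_3 - 15)/16000 + (V_3 - V_1)/620 + (V_3 - V_2)/62000 + (V_3 - V_4)/36 = 0
  Node 4: (V_4 - V_3)/36 + (V_4 - 0)/18000 + (V_4 - 15)/20 + (V_4 - V_1)/82 = 0
Collecting terms (coefficients in siemens):
  0.06304·V_1 - 0.03704·V_2 - 0.001613·V_3 - 0.0122·V_4 = 0.1829
  0.03705·V_2 - 0.03704·V_1 - 0.00001613·V_3 = 0
  0.02947·V_3 - 0.001613·V_1 - 0.00001613·V_2 - 0.02778·V_4 = 0.0009375
  0.09003·V_4 - 0.0122·V_1 - 0.02778·V_3 = 0.75
Solving these 4 simultaneous equations (Gaussian elimination) gives:
  V_1 = 14.99 V, V_2 = 14.99 V, V_3 = 14.99 V, V_4 = 14.99 V
Power in each resistor, P = (ΔV)²/R:
  P_R1 = (15 - 14.99)²/16000 = 0.00000001281 W
  P_R2 = (14.99 - 14.99)²/620 = 0.00000006847 W
  P_R3 = (14.99 - 14.99)²/62000 = 0.0000000006841 W
  P_R4 = (14.99 - 14.99)²/36 = 0.000000004768 W
  P_R5 = (14.99 - 0)²/18000 = 0.01248 W
  P_R6 = (15 - 14.99)²/82 = 0.000000742 W
  P_R7 = (15 - 14.99)²/20 = 0.00001085 W
  P_R8 = (15 - 0)²/3.6 = 62.5 W
  P_R9 = (14.99 - 14.99)²/27 = 0.0000000000002979 W
  P_R10 = (14.99 - 14.99)²/82 = 0.0000005856 W
P_total = P_R1 + P_R2 + P_R3 + P_R4 + P_R5 + P_R6 + P_R7 + P_R8 + P_R9 + P_R10 = 62.51 W

Final answer: 62.51 W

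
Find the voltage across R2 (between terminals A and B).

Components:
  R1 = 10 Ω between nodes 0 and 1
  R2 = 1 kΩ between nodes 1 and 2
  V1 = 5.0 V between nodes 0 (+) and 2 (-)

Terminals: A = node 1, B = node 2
R1 and R2 are in series across V1 (node 0 → node 1 → node 2), and the output A–B is taken across R2, so this is a voltage divider.
Series current: I = V1/(R1 + R2) = 5/(10 + 1000) = 5/1010 = 0.00495 A
V_R2 = I × R2 = V1 × R2/(R1 + R2) = 5 × 1000/1010 = 4.95 V

Final answer: 4.95 V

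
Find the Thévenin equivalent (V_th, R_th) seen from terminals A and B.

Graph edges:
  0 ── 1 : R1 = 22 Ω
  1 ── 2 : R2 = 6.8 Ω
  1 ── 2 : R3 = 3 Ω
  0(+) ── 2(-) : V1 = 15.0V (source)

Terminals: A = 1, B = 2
Step 1 — V_th is the open-circuit voltage V_A - V_B (nothing connected across the terminals).
Nodal analysis, taking node 2 as the 0 V reference.
Source V1 fixes V_0 = 15 V.
KCL at each unknown node (sum of currents leaving = 0; resistances in Ω):
  Node 1: (V_1 - 15)/22 + (V_1 - 0)/6.8 + (V_1 - 0)/3 = 0
Collecting terms: 0.5258 × V_1 = 0.6818  =>  V_1 = 1.297 V
V_th = V_1 - V_2 = 1.297 - 0 = 1.297 V
Step 2 — R_th: zero the source — replace V1 by a short circuit (node 2 merges into node 0) — and find the resistance seen between A (node 1) and B (node 0).
Reduce the network between node 1 (A) and node 0 (B) by series/parallel combination:
  Rp1 = R1 ‖ R2 ‖ R3 (parallel, all between nodes 0 and 1) = 1/(1/22 + 1/6.8 + 1/3) = 1.902 Ω
R_th = 1.902 Ω

Final answer: V_th = 1.297 V, R_th = 1.902 Ω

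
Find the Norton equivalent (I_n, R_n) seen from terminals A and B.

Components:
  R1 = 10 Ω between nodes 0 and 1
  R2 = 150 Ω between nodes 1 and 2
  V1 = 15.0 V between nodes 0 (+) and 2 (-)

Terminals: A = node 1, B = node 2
Find the Thévenin equivalent first; then I_n = V_th/R_th and R_n = R_th.
Step 1 — V_th is the open-circuit voltage V_A - V_B (nothing connected across the terminals).
Nodal analysis, taking node 2 as the 0 V reference.
Source V1 fixes V_0 = 15 V.
KCL at each unknown node (sum of currents leaving = 0; resistances in Ω):
  Node 1: (V_1 - 15)/10 + (V_1 - 0)/150 = 0
Collecting terms: 0.1067 × V_1 = 1.5  =>  V_1 = 14.06 V
V_th = V_1 - V_2 = 14.06 - 0 = 14.06 V
Step 2 — R_th: zero the source — replace V1 by a short circuit (node 2 merges into node 0) — and find the resistance seen between A (node 1) and B (node 0).
Reduce the network between node 1 (A) and node 0 (B) by series/parallel combination:
  Rp1 = R1 ‖ R2 (parallel, both between nodes 0 and 1) = 1/(1/10 + 1/150) = 9.375 Ω
R_th = 9.375 Ω
I_n = V_th/R_th = 14.06/9.375 = 1.5 A, and R_n = R_th = 9.375 Ω

Final answer: I_n = 1.5 A, R_n = 9.375 Ω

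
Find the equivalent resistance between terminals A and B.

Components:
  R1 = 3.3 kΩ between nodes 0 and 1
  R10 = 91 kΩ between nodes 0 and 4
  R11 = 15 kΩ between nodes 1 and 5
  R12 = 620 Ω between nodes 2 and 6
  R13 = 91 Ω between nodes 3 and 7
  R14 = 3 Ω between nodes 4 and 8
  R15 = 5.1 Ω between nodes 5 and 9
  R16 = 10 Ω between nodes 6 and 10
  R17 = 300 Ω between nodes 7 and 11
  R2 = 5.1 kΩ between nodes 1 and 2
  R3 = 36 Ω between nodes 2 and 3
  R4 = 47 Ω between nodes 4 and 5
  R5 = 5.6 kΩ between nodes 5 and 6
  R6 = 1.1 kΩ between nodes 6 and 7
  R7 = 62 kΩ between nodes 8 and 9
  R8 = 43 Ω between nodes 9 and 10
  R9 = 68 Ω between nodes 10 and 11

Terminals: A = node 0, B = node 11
The network is not a plain series/parallel combination. Inject a 1 A test current into terminal A (node 0) and return it from terminal B (node 11); then R_eq = V_A / (1 A).
Nodal analysis, taking node 11 as the 0 V reference.
Current source I_test pushes 1 A into node 0 and draws it out of node 11.
KCL at each unknown node (sum of currents leaving = 0; resistances in Ω):
  Node 0: (V_0 - V_1)/3300 + (V_0 - V_4)/91000 - 1 = 0
  Node 1: (V_1 - V_0)/3300 + (V_1 - V_2)/5100 + (V_1 - V_5)/15000 = 0
  Node 2: (V_2 - V_1)/5100 + (V_2 - V_3)/36 + (V_2 - V_6)/620 = 0
  Node 3: (V_3 - V_2)/36 + (V_3 - V_7)/91 = 0
  Node 4: (V_4 - V_0)/91000 + (V_4 - V_5)/47 + (V_4 - V_8)/3 = 0
  Node 5: (V_5 - V_1)/15000 + (V_5 - V_4)/47 + (V_5 - V_6)/5600 + (V_5 - V_9)/5.1 = 0
  Node 6: (V_6 - V_2)/620 + (V_6 - V_5)/5600 + (V_6 - V_7)/1100 + (V_6 - V_10)/10 = 0
  Node 7: (V_7 - V_3)/91 + (V_7 - V_6)/1100 + (V_7 - 0)/300 = 0
  Node 8: (V_8 - V_4)/3 + (V_8 - V_9)/62000 = 0
  Node 9: (V_9 - V_5)/5.1 + (V_9 - V_8)/62000 + (V_9 - V_10)/43 = 0
  Node 10: (V_10 - V_6)/10 + (V_10 - V_9)/43 + (V_10 - 0)/68 = 0
Collecting terms (coefficients in siemens):
  0.000314·V_0 - 0.000303·V_1 - 0.00001099·V_4 = 1
  0.0005658·V_1 - 0.000303·V_0 - 0.0001961·V_2 - 0.00006667·V_5 = 0
  0.02959·V_2 - 0.0001961·V_1 - 0.02778·V_3 - 0.001613·V_6 = 0
  0.03877·V_3 - 0.02778·V_2 - 0.01099·V_7 = 0
  0.3546·V_4 - 0.00001099·V_0 - 0.02128·V_5 - 0.3333·V_8 = 0
  0.2176·V_5 - 0.00006667·V_1 - 0.02128·V_4 - 0.0001786·V_6 - 0.1961·V_9 = 0
  0.1027·V_6 - 0.001613·V_2 - 0.0001786·V_5 - 0.0009091·V_7 - 0.1·V_10 = 0
  0.01523·V_7 - 0.01099·V_3 - 0.0009091·V_6 = 0
  0.3333·V_8 - 0.3333·V_4 - 0.00001613·V_9 = 0
  0.2194·V_9 - 0.1961·V_5 - 0.00001613·V_8 - 0.02326·V_10 = 0
  0.138·V_10 - 0.1·V_6 - 0.02326·V_9 = 0
Solving these 11 simultaneous equations (Gaussian elimination) gives:
  V_0 = 6733 V, V_1 = 3675 V, V_2 = 178.9 V, V_3 = 162.1 V
  V_4 = 59.37 V, V_5 = 55.92 V, V_6 = 43.79 V, V_7 = 119.6 V
  V_8 = 59.37 V, V_9 = 54.33 V, V_10 = 40.9 V
R_eq = V_0 / 1 A = 6733 Ω = 6.733 kΩ

Final answer: 6.733 kΩ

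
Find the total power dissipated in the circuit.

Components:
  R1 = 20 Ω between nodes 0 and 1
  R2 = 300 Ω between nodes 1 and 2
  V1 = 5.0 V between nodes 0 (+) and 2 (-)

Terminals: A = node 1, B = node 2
Nodal analysis, taking node 2 as the 0 V reference.
Source V1 fixes V_0 = 5 V.
KCL at each unknown node (sum of currents leaving = 0; resistances in Ω):
  Node 1: (V_1 - 5)/20 + (V_1 - 0)/300 = 0
Collecting terms: 0.05333 × V_1 = 0.25  =>  V_1 = 4.688 V
Power in each resistor, P = (ΔV)²/R:
  P_R1 = (5 - 4.688)²/20 = 0.004883 W
  P_R2 = (4.688 - 0)²/300 = 0.07324 W
P_total = P_R1 + P_R2 = 0.07812 W

Final answer: 0.07812 W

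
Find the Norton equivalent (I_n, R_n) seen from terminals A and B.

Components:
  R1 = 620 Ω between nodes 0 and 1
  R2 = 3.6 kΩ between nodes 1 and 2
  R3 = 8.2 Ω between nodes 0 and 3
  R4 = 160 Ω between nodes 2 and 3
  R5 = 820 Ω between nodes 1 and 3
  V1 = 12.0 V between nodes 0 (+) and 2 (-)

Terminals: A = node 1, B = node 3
Find the Thévenin equivalent first; then I_n = V_th/R_th and R_n = R_th.
Step 1 — V_th is the open-circuit voltage V_A - V_B (nothing connected across the terminals).
Nodal analysis, taking node 2 as the 0 V reference.
Source V1 fixes V_0 = 12 V.
KCL at each unknown node (sum of currents leaving = 0; resistances in Ω):
  Node 1: (V_1 - 12)/620 + (V_1 - 0)/3600 + (V_1 - V_3)/820 = 0
  Node 3: (V_3 - 12)/8.2 + (V_3 - 0)/160 + (V_3 - V_1)/820 = 0
Collecting terms (coefficients in siemens):
  0.00311·V_1 - 0.00122·V_3 = 0.01935
  0.1294·V_3 - 0.00122·V_1 = 1.463
Determinant D = (0.00311)(0.1294) - (-0.00122)(-0.00122) = 0.000401
V_1 = [(0.01935)(0.1294) - (-0.00122)(1.463)]/D = 10.7 V
V_3 = [(0.00311)(1.463) - (0.01935)(-0.00122)]/D = 11.41 V
V_th = V_1 - V_3 = 10.7 - 11.41 = -0.712 V
Step 2 — R_th: zero the source — replace V1 by a short circuit (node 2 merges into node 0) — and find the resistance seen between A (node 1) and B (node 3).
Reduce the network between node 1 (A) and node 3 (B) by series/parallel combination:
  Rp1 = R1 ‖ R2 (parallel, both between nodes 0 and 1) = 1/(1/620 + 1/3600) = 528.9 Ω
  Rp2 = R3 ‖ R4 (parallel, both between nodes 0 and 3) = 1/(1/8.2 + 1/160) = 7.8 Ω
  Rs1 = Rp1 + Rp2 (series, joined only at node 0) = 528.9 + 7.8 = 536.7 Ω
  Rp3 = R5 ‖ Rs1 (parallel, both between nodes 1 and 3) = 1/(1/820 + 1/536.7) = 324.4 Ω
R_th = 324.4 Ω
I_n = V_th/R_th = -0.712/324.4 = -0.002195 A, and R_n = R_th = 324.4 Ω

Final answer: I_n = -0.002195 A, R_n = 324.4 Ω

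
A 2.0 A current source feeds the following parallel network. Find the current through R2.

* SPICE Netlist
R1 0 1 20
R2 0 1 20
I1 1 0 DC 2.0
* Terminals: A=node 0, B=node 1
All resistors sit directly between nodes 0 and 1, so they are in parallel and share one voltage V; the full source current 2 A splits among them.
1/R_par = 1/20 + 1/20 = 0.1 S  =>  R_par = 10 Ω
V = I × R_par = 2 × 10 = 20 V
I_R2 = V/R2 = 20/20 = 1 A

Final answer: 1 A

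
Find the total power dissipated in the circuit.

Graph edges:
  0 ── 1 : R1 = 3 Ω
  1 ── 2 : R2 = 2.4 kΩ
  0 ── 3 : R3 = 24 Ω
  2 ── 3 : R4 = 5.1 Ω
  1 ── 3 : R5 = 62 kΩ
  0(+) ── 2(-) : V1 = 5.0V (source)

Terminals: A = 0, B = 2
Nodal analysis, taking node 2 as the 0 V reference.
Source V1 fixes V_0 = 5 V.
KCL at each unknown node (sum of currents leaving = 0; resistances in Ω):
  Node 1: (V_1 - 5)/3 + (V_1 - 0)/2400 + (V_1 - V_3)/62000 = 0
  Node 3: (V_3 - 5)/24 + (V_3 - 0)/5.1 + (V_3 - V_1)/62000 = 0
Collecting terms (coefficients in siemens):
  0.3338·V_1 - 0.00001613·V_3 = 1.667
  0.2378·V_3 - 0.00001613·V_1 = 0.2083
Determinant D = (0.3338)(0.2378) - (-0.00001613)(-0.00001613) = 0.07936
V_1 = [(1.667)(0.2378) - (-0.00001613)(0.2083)]/D = 4.994 V
V_3 = [(0.3338)(0.2083) - (1.667)(-0.00001613)]/D = 0.8766 V
Power in each resistor, P = (ΔV)²/R:
  P_R1 = (5 - 4.994)²/3 = 0.00001383 W
  P_R2 = (4.994 - 0)²/2400 = 0.01039 W
  P_R3 = (5 - 0.8766)²/24 = 0.7084 W
  P_R4 = (0 - 0.8766)²/5.1 = 0.1507 W
  P_R5 = (4.994 - 0.8766)²/62000 = 0.0002734 W
P_total = P_R1 + P_R2 + P_R3 + P_R4 + P_R5 = 0.8698 W

Final answer: 0.8698 W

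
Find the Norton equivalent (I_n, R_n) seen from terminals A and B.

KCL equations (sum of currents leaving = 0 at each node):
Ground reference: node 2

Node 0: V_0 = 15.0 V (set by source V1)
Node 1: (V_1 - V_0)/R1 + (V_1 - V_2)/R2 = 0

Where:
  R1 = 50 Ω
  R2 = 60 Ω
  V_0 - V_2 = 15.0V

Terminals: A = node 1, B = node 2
Find the Thévenin equivalent first; then I_n = V_th/R_th and R_n = R_th.
Step 1 — V_th is the open-circuit voltage V_A - V_B (nothing connected across the terminals).
Nodal analysis, taking node 2 as the 0 V reference.
Source V1 fixes V_0 = 15 V.
KCL at each unknown node (sum of currents leaving = 0; resistances in Ω):
  Node 1: (V_1 - 15)/50 + (V_1 - 0)/60 = 0
Collecting terms: 0.03667 × V_1 = 0.3  =>  V_1 = 8.182 V
V_th = V_1 - V_2 = 8.182 - 0 = 8.182 V
Step 2 — R_th: zero the source — replace V1 by a short circuit (node 2 merges into node 0) — and find the resistance seen between A (node 1) and B (node 0).
Reduce the network between node 1 (A) and node 0 (B) by series/parallel combination:
  Rp1 = R1 ‖ R2 (parallel, both between nodes 0 and 1) = 1/(1/50 + 1/60) = 27.27 Ω
R_th = 27.27 Ω
I_n = V_th/R_th = 8.182/27.27 = 0.3 A, and R_n = R_th = 27.27 Ω

Final answer: I_n = 0.3 A, R_n = 27.27 Ω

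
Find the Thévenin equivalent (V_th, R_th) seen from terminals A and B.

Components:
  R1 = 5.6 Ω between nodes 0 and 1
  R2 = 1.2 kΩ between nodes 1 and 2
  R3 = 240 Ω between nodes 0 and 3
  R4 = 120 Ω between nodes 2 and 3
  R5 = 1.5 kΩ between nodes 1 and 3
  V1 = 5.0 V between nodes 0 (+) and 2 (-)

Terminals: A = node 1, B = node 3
Step 1 — V_th is the open-circuit voltage V_A - V_B (nothing connected across the terminals).
Nodal analysis, taking node 2 as the 0 V reference.
Source V1 fixes V_0 = 5 V.
KCL at each unknown node (sum of currents leaving = 0; resistances in Ω):
  Node 1: (V_1 - 5)/5.6 + (V_1 - 0)/1200 + (V_1 - V_3)/1500 = 0
  Node 3: (V_3 - 5)/240 + (V_3 - 0)/120 + (V_3 - V_1)/1500 = 0
Collecting terms (coefficients in siemens):
  0.1801·V_1 - 0.0006667·V_3 = 0.8929
  0.01317·V_3 - 0.0006667·V_1 = 0.02083
Determinant D = (0.1801)(0.01317) - (-0.0006667)(-0.0006667) = 0.00237
V_1 = [(0.8929)(0.01317) - (-0.0006667)(0.02083)]/D = 4.965 V
V_3 = [(0.1801)(0.02083) - (0.8929)(-0.0006667)]/D = 1.834 V
V_th = V_1 - V_3 = 4.965 - 1.834 = 3.131 V
Step 2 — R_th: zero the source — replace V1 by a short circuit (node 2 merges into node 0) — and find the resistance seen between A (node 1) and B (node 3).
Reduce the network between node 1 (A) and node 3 (B) by series/parallel combination:
  Rp1 = R1 ‖ R2 (parallel, both between nodes 0 and 1) = 1/(1/5.6 + 1/1200) = 5.574 Ω
  Rp2 = R3 ‖ R4 (parallel, both between nodes 0 and 3) = 1/(1/240 + 1/120) = 80 Ω
  Rs1 = Rp1 + Rp2 (series, joined only at node 0) = 5.574 + 80 = 85.57 Ω
  Rp3 = R5 ‖ Rs1 (parallel, both between nodes 1 and 3) = 1/(1/1500 + 1/85.57) = 80.96 Ω
R_th = 80.96 Ω

Final answer: V_th = 3.131 V, R_th = 80.96 Ω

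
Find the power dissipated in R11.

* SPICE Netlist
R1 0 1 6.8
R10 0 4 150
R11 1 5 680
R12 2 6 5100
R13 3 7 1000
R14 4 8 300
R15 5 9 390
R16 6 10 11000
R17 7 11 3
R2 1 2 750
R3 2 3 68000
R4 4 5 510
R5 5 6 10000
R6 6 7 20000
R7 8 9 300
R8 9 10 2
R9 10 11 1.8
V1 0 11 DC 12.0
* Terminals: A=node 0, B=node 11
Nodal analysis, taking node 11 as the 0 V reference.
Source V1 fixes V_0 = 12 V.
KCL at each unknown node (sum of currents leaving = 0; resistances in Ω):
  Node 1: (V_1 - 12)/6.8 + (V_1 - V_2)/750 + (V_1 - V_5)/680 = 0
  Node 2: (V_2 - V_1)/750 + (V_2 - V_3)/68000 + (V_2 - V_6)/5100 = 0
  Node 3: (V_3 - V_2)/68000 + (V_3 - V_7)/1000 = 0
  Node 4: (V_4 - V_5)/510 + (V_4 - 12)/150 + (V_4 - V_8)/300 = 0
  Node 5: (V_5 - V_4)/510 + (V_5 - V_6)/10000 + (V_5 - V_1)/680 + (V_5 - V_9)/390 = 0
  Node 6: (V_6 - V_5)/10000 + (V_6 - V_7)/20000 + (V_6 - V_2)/5100 + (V_6 - V_10)/11000 = 0
  Node 7: (V_7 - V_6)/20000 + (V_7 - V_3)/1000 + (V_7 - 0)/3 = 0
  Node 8: (V_8 - V_9)/300 + (V_8 - V_4)/300 = 0
  Node 9: (V_9 - V_8)/300 + (V_9 - V_10)/2 + (V_9 - V_5)/390 = 0
  Node 10: (V_10 - V_9)/2 + (V_10 - 0)/1.8 + (V_10 - V_6)/11000 = 0
Collecting terms (coefficients in siemens):
  0.1499·V_1 - 0.001333·V_2 - 0.001471·V_5 = 1.765
  0.001544·V_2 - 0.001333·V_1 - 0.00001471·V_3 - 0.0001961·V_6 = 0
  0.001015·V_3 - 0.00001471·V_2 - 0.001·V_7 = 0
  0.01196·V_4 - 0.001961·V_5 - 0.003333·V_8 = 0.08
  0.006095·V_5 - 0.001471·V_1 - 0.001961·V_4 - 0.0001·V_6 - 0.002564·V_9 = 0
  0.000437·V_6 - 0.0001961·V_2 - 0.0001·V_5 - 0.00005·V_7 - 0.00009091·V_10 = 0
  0.3344·V_7 - 0.001·V_3 - 0.00005·V_6 = 0
  0.006667·V_8 - 0.003333·V_4 - 0.003333·V_9 = 0
  0.5059·V_9 - 0.002564·V_5 - 0.003333·V_8 - 0.5·V_10 = 0
  1.056·V_10 - 0.00009091·V_6 - 0.5·V_9 = 0
Solving these 10 simultaneous equations (Gaussian elimination) gives:
  V_1 = 11.93 V, V_2 = 11.11 V, V_3 = 0.1624 V, V_4 = 8.913 V
  V_5 = 5.898 V, V_6 = 6.347 V, V_7 = 0.001435 V, V_8 = 4.513 V
  V_9 = 0.1131 V, V_10 = 0.05413 V
I_R11 = (V_1 - V_5)/R11 = (11.93 - 5.898)/680 = 0.008874 A
P_R11 = I_R11² × R11 = (0.008874)² × 680 = 0.05355 W

Final answer: 0.05355 W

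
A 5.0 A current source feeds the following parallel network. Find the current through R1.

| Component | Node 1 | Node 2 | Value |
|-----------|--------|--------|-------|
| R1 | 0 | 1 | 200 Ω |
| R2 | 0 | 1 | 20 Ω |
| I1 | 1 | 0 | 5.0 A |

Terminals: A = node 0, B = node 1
All resistors sit directly between nodes 0 and 1, so they are in parallel and share one voltage V; the full source current 5 A splits among them.
1/R_par = 1/200 + 1/20 = 0.055 S  =>  R_par = 18.18 Ω
V = I × R_par = 5 × 18.18 = 90.91 V
I_R1 = V/R1 = 90.91/200 = 0.4545 A

Final answer: 0.4545 A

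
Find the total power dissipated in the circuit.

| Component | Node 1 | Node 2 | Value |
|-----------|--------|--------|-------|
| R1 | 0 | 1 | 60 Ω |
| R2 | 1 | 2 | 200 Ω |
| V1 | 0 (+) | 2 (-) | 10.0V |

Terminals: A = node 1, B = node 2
Nodal analysis, taking node 2 as the 0 V reference.
Source V1 fixes V_0 = 10 V.
KCL at each unknown node (sum of currents leaving = 0; resistances in Ω):
  Node 1: (V_1 - 10)/60 + (V_1 - 0)/200 = 0
Collecting terms: 0.02167 × V_1 = 0.1667  =>  V_1 = 7.692 V
Power in each resistor, P = (ΔV)²/R:
  P_R1 = (10 - 7.692)²/60 = 0.08876 W
  P_R2 = (7.692 - 0)²/200 = 0.2959 W
P_total = P_R1 + P_R2 = 0.3846 W

Final answer: 0.3846 W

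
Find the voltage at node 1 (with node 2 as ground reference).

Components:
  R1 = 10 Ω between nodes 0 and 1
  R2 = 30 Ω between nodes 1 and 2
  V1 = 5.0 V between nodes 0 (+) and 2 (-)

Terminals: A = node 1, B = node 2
Nodal analysis, taking node 2 as the 0 V reference.
Source V1 fixes V_0 = 5 V.
KCL at each unknown node (sum of currents leaving = 0; resistances in Ω):
  Node 1: (V_1 - 5)/10 + (V_1 - 0)/30 = 0
Collecting terms: 0.1333 × V_1 = 0.5  =>  V_1 = 3.75 V
The requested potential is V_1 = 3.75 V.

Final answer: V_1 = 3.75 V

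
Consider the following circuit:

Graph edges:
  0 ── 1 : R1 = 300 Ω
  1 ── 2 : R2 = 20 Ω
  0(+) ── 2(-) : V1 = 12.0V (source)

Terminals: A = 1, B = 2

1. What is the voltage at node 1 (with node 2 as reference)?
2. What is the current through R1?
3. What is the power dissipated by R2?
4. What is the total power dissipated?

Nodal analysis, taking node 2 as the 0 V reference.
Source V1 fixes V_0 = 12 V.
KCL at each unknown node (sum of currents leaving = 0; resistances in Ω):
  Node 1: (V_1 - 12)/300 + (V_1 - 0)/20 = 0
Collecting terms: 0.05333 × V_1 = 0.04  =>  V_1 = 0.75 V
Part 1:
  Read off the nodal solution: V_1 = 0.75 V
Part 2:
  I_R1 = (V_0 - V_1)/R1 = (12 - 0.75)/300 = 0.0375 A
  Magnitude: I_R1 = 0.0375 A
Part 3:
  I_R2 = (V_1 - V_2)/R2 = (0.75 - 0)/20 = 0.0375 A
  P_R2 = I_R2² × R2 = (0.0375)² × 20 = 0.02813 W
Part 4:
  Power in each resistor, P = (ΔV)²/R:
    P_R1 = (12 - 0.75)²/300 = 0.4219 W
    P_R2 = (0.75 - 0)²/20 = 0.02813 W
  P_total = P_R1 + P_R2 = 0.45 W

Final answers:
1. V_1 = 0.75 V
2. I_R1 = 0.0375 A
3. P_R2 = 0.02813 W
4. P_total = 0.45 W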